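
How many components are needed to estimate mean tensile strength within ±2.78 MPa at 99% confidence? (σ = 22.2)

n = (z*σ/E)² = (2.576×22.2/2.78)² = 423.2 → n = 424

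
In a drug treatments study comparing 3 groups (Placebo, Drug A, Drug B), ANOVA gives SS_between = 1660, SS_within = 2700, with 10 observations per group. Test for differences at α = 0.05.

df_between = 2, df_within = 27. F = MS_between/MS_within = 830.0/100.0 = 8.3. F_crit ≈ 3.354. Reject H₀. At least one mean differs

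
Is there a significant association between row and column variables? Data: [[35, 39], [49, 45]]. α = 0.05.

χ² = 0.386. df = 1, critical = 3.841. Fail to reject H₀. No evidence of dependence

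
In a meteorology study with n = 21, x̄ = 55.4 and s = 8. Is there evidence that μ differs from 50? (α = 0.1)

t = (x̄ - μ₀)/(s/√n) = (55.4 - 50)/(8/√21) = 3.093. df = 20, critical t = ±1.725. Reject H₀.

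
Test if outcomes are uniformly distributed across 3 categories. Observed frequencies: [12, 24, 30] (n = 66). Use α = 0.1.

Expected = 22 each. χ² = Σ(O-E)²/E = 7.636. df = 2, critical value = 4.605. Reject H₀.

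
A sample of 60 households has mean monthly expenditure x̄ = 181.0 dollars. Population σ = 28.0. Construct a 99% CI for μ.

CI = x̄ ± z*(σ/√n) = 181.0 ± 2.576(28.0/√60) = 181.0 ± 9.31 = (171.69, 190.31)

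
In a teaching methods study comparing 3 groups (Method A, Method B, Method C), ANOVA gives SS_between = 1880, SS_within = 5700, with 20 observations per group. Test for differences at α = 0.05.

df_between = 2, df_within = 57. F = MS_between/MS_within = 940.0/100.0 = 9.4. F_crit ≈ 3.159. Reject H₀. At least one mean differs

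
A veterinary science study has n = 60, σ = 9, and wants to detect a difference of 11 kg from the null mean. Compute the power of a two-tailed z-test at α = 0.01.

SE = σ/√n = 9/√60 = 1.162. Non-centrality λ = d/SE = 11/1.162 = 9.467. Power ≈ Φ(λ - z_{α/2}) = Φ(9.467 - 2.576) = Φ(6.891) = 1.0.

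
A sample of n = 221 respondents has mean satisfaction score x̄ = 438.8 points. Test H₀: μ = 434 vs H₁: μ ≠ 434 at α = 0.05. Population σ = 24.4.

z = (x̄ - μ₀)/(σ/√n) = (438.8 - 434)/(24.4/√221) = 2.924. Critical value: ±1.96. Since |2.924| > 1.96, Reject H₀.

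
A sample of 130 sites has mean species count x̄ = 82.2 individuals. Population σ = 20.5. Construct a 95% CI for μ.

CI = x̄ ± z*(σ/√n) = 82.2 ± 1.96(20.5/√130) = 82.2 ± 3.52 = (78.68, 85.72)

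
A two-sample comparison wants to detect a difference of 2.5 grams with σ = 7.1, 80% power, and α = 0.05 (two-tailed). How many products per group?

n per group = 2(z_α/2 + z_β)²σ²/d² = 2×(1.96 + 0.84)²×7.1²/2.5² = 126.5 → n = 127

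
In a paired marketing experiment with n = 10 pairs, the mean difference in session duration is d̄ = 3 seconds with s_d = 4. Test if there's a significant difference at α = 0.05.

t = d̄/(s_d/√n) = 3/(4/√10) = 2.372. df = 9, critical t = ±2.262. Reject H₀.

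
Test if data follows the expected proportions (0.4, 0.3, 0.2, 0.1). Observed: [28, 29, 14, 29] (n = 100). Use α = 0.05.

Expected: [40.0, 30.0, 20.0, 10.0]. χ² = 41.533. df = 3, critical = 7.815. Reject H₀.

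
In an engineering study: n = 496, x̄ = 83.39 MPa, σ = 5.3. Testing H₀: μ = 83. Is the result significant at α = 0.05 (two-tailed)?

z = (83.39 - 83)/(5.3/√496) = 1.639. Since |z| ≤ 1.96, not significant at α = 0.05.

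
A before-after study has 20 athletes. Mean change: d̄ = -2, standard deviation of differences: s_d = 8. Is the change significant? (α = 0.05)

t = d̄/(s_d/√n) = -2/(8/√20) = -1.118. df = 19, critical t = ±2.093. Fail to reject H₀.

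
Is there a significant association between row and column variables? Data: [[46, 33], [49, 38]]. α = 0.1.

χ² = 0.061. df = 1, critical = 2.706. Fail to reject H₀. No evidence of dependence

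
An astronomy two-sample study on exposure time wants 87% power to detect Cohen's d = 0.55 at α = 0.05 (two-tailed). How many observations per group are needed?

z_{α/2} = 1.96, z_β = Φ⁻¹(0.87) = 1.126. For medium effect (d = 0.55): n per group = 2(z_{α/2} + z_β)²/d² = 2(1.96 + 1.126)²/0.55² = 63.0 → 63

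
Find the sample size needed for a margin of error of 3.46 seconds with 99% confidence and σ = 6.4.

n = (z*σ/E)² = (2.576×6.4/3.46)² = 22.7 → n = 23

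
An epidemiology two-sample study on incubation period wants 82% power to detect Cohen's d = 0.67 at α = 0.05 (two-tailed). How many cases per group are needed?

z_{α/2} = 1.96, z_β = Φ⁻¹(0.82) = 0.915. For medium effect (d = 0.67): n per group = 2(z_{α/2} + z_β)²/d² = 2(1.96 + 0.915)²/0.67² = 36.8 → 37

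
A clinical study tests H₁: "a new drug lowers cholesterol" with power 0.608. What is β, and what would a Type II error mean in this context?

β = 1 - power = 1 - 0.608 = 0.392. A Type II error is failing to reject H₀ when H₀ is false (false negative) — here, failing to conclude that a new drug lowers cholesterol when in fact it is true. Consequence: shelving an effective drug — patients miss out on a treatment that would have helped.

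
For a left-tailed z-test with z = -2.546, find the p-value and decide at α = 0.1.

p = P(Z < -2.546) = Φ(-2.546) ≈ 0.0054. Since p < 0.1, reject H₀ (significant) at α = 0.1.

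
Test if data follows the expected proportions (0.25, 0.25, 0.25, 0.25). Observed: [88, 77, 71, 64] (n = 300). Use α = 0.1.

Expected: [75.0, 75.0, 75.0, 75.0]. χ² = 4.133. df = 3, critical = 6.251. Fail to reject H₀.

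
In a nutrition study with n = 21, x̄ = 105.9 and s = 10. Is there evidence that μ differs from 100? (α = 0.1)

t = (x̄ - μ₀)/(s/√n) = (105.9 - 100)/(10/√21) = 2.704. df = 20, critical t = ±1.725. Reject H₀.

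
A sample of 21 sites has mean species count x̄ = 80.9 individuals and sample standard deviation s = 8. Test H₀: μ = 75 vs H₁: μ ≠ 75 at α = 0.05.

t = (x̄ - μ₀)/(s/√n) = (80.9 - 75)/(8/√21) = 3.38. df = 20, critical t = ±2.086. Reject H₀.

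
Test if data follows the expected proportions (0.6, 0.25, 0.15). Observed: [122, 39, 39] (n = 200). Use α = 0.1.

Expected: [120.0, 50.0, 30.0]. χ² = 5.153. df = 2, critical = 4.605. Reject H₀.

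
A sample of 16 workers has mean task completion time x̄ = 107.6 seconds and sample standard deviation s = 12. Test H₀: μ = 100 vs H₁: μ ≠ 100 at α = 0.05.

t = (x̄ - μ₀)/(s/√n) = (107.6 - 100)/(12/√16) = 2.533. df = 15, critical t = ±2.131. Reject H₀.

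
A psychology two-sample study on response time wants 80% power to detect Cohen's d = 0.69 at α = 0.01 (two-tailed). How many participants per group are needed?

z_{α/2} = 2.576, z_β = Φ⁻¹(0.8) = 0.842. For medium effect (d = 0.69): n per group = 2(z_{α/2} + z_β)²/d² = 2(2.576 + 0.842)²/0.69² = 49.1 → 50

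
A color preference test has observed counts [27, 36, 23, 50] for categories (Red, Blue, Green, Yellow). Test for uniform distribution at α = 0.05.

Expected = 34 each. χ² = Σ(O-E)²/E = 12.647. df = 3, critical value = 7.815. Reject H₀.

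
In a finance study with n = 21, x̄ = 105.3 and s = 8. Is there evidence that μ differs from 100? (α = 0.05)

t = (x̄ - μ₀)/(s/√n) = (105.3 - 100)/(8/√21) = 3.036. df = 20, critical t = ±2.086. Reject H₀.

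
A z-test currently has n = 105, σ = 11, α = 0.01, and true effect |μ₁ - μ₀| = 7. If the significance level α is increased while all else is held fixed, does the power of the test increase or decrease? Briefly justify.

Power increases: a larger α lowers the critical value, so more of the H₁ sampling distribution falls in the rejection region.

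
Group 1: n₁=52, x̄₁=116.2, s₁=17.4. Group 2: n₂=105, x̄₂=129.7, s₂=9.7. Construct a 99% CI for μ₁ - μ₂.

Difference = -13.5. SE = √(17.4²/52 + 9.7²/105) = 2.592. CI = (-20.18, -6.82)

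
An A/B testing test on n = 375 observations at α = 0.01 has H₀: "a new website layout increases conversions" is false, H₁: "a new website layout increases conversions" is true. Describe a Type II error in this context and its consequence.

Type II error: failing to reject H₀ when it is false — concluding that a new website layout increases conversions is not supported when in fact it is. Consequence: discarding a layout that would have improved conversions — lost revenue.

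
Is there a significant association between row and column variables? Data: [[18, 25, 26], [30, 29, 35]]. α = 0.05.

χ² = 0.809. df = 2, critical = 5.991. Fail to reject H₀. No evidence of dependence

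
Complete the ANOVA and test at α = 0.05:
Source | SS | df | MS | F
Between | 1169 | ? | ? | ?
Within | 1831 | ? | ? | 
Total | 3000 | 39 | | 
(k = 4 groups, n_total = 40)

df_between = 3, df_within = 36. MS_between = 389.67, MS_within = 50.86. F = 7.661, F_crit ≈ 2.866. Reject H₀.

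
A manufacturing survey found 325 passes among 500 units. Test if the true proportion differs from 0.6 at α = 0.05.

p̂ = 0.65, p₀ = 0.6. z = (p̂ - p₀)/√(p₀(1-p₀)/n) = 2.282. Critical: ±1.96. Reject H₀.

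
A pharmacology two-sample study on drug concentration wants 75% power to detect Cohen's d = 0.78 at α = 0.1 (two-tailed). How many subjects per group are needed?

z_{α/2} = 1.645, z_β = Φ⁻¹(0.75) = 0.674. For medium effect (d = 0.78): n per group = 2(z_{α/2} + z_β)²/d² = 2(1.645 + 0.674)²/0.78² = 17.7 → 18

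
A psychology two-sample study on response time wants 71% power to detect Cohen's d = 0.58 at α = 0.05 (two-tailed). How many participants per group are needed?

z_{α/2} = 1.96, z_β = Φ⁻¹(0.71) = 0.553. For medium effect (d = 0.58): n per group = 2(z_{α/2} + z_β)²/d² = 2(1.96 + 0.553)²/0.58² = 37.5 → 38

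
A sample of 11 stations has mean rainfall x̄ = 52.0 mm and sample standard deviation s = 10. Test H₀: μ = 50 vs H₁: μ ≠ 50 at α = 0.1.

t = (x̄ - μ₀)/(s/√n) = (52.0 - 50)/(10/√11) = 0.663. df = 10, critical t = ±1.812. Fail to reject H₀.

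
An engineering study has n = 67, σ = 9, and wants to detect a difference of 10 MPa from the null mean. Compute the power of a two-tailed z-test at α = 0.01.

SE = σ/√n = 9/√67 = 1.1. Non-centrality λ = d/SE = 10/1.1 = 9.095. Power ≈ Φ(λ - z_{α/2}) = Φ(9.095 - 2.576) = Φ(6.519) = 1.0.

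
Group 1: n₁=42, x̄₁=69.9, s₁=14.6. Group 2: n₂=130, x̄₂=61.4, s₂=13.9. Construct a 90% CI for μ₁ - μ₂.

Difference = 8.5. SE = √(14.6²/42 + 13.9²/130) = 2.562. CI = (4.29, 12.71)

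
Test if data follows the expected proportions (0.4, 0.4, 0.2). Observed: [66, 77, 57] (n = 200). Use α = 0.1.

Expected: [80.0, 80.0, 40.0]. χ² = 9.787. df = 2, critical = 4.605. Reject H₀.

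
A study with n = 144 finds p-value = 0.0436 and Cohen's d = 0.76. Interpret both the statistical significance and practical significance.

Statistically significant (p = 0.0436 < 0.05). Cohen's d = 0.76 indicates a medium effect size. Both statistical and practical significance should be considered.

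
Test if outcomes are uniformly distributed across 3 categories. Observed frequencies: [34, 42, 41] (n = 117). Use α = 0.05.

Expected = 39 each. χ² = Σ(O-E)²/E = 0.974. df = 2, critical value = 5.991. Fail to reject H₀.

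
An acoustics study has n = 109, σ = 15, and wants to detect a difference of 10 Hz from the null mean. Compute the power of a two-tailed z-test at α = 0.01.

SE = σ/√n = 15/√109 = 1.437. Non-centrality λ = d/SE = 10/1.437 = 6.96. Power ≈ Φ(λ - z_{α/2}) = Φ(6.96 - 2.576) = Φ(4.384) = 1.0.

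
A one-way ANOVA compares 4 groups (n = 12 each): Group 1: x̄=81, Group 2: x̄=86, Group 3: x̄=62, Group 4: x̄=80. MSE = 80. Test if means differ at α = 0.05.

Grand mean = 77.25. SS_between = 3969.0, MS_between = 1323.0. F = 16.538, F_crit ≈ 2.816. Reject H₀.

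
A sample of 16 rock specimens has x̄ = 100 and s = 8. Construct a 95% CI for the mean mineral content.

CI = x̄ ± t*(s/√n) = 100 ± 2.131(8/√16) = (95.74, 104.26)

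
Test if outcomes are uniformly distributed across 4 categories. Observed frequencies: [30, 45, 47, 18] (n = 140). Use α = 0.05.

Expected = 35 each. χ² = Σ(O-E)²/E = 15.943. df = 3, critical value = 7.815. Reject H₀.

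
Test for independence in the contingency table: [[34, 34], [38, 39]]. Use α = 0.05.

χ² = 0.006. df = 1, critical = 3.841. Fail to reject H₀. No evidence of dependence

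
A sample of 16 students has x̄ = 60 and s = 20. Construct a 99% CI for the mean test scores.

CI = x̄ ± t*(s/√n) = 60 ± 2.947(20/√16) = (45.27, 74.73)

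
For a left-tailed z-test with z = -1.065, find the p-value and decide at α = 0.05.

p = P(Z < -1.065) = Φ(-1.065) ≈ 0.1434. Since p ≥ 0.05, fail to reject H₀ (not significant) at α = 0.05.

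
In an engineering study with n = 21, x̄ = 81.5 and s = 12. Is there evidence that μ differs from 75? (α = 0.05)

t = (x̄ - μ₀)/(s/√n) = (81.5 - 75)/(12/√21) = 2.482. df = 20, critical t = ±2.086. Reject H₀.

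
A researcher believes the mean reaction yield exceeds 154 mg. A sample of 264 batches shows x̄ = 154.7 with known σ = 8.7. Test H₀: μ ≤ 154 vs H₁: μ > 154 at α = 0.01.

z = 1.307. Critical value: 2.33. Fail to reject H₀.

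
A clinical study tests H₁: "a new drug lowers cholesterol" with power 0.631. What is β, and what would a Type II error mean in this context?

β = 1 - power = 1 - 0.631 = 0.369. A Type II error is failing to reject H₀ when H₀ is false (false negative) — here, failing to conclude that a new drug lowers cholesterol when in fact it is true. Consequence: shelving an effective drug — patients miss out on a treatment that would have helped.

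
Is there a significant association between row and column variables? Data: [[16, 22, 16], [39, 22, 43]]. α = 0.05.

χ² = 6.836. df = 2, critical = 5.991. Reject H₀. Variables are dependent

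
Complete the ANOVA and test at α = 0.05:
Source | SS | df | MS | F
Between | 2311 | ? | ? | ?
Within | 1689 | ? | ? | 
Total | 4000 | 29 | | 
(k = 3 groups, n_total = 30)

df_between = 2, df_within = 27. MS_between = 1155.5, MS_within = 62.56. F = 18.472, F_crit ≈ 3.354. Reject H₀.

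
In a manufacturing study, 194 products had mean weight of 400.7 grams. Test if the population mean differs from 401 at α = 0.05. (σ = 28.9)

z = (x̄ - μ₀)/(σ/√n) = (400.7 - 401)/(28.9/√194) = -0.145. Critical value: ±1.96. Since |-0.145| ≤ 1.96, Fail to reject H₀.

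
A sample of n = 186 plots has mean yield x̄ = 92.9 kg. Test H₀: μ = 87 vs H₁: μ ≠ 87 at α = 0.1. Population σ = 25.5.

z = (x̄ - μ₀)/(σ/√n) = (92.9 - 87)/(25.5/√186) = 3.156. Critical value: ±1.645. Since |3.156| > 1.645, Reject H₀.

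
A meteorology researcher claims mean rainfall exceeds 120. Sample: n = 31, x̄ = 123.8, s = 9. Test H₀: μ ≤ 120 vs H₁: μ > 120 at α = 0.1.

t = (123.8 - 120)/(9/√31) = 2.351, df = 30. Critical t = 1.31. Reject H₀.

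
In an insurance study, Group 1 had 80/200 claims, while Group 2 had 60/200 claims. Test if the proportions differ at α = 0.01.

p̂₁ = 0.4, p̂₂ = 0.3, pooled p̂ = 0.35. z = 2.097. Critical: ±2.576. Fail to reject H₀.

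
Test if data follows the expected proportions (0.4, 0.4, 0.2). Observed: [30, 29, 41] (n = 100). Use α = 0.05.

Expected: [40.0, 40.0, 20.0]. χ² = 27.575. df = 2, critical = 5.991. Reject H₀.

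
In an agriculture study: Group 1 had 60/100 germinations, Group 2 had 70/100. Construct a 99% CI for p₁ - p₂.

p̂₁ = 0.6, p̂₂ = 0.7. Difference = -0.1. CI = (-0.273, 0.073)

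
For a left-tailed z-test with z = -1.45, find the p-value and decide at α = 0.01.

p = P(Z < -1.45) = Φ(-1.45) ≈ 0.0735. Since p ≥ 0.01, fail to reject H₀ (not significant) at α = 0.01.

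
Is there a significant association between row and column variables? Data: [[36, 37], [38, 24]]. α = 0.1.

χ² = 1.941. df = 1, critical = 2.706. Fail to reject H₀. No evidence of dependence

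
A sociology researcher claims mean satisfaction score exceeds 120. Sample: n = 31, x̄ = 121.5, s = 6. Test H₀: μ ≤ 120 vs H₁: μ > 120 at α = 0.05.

t = (121.5 - 120)/(6/√31) = 1.392, df = 30. Critical t = 1.697. Fail to reject H₀.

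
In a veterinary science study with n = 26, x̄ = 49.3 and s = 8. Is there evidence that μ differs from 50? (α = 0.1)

t = (x̄ - μ₀)/(s/√n) = (49.3 - 50)/(8/√26) = -0.446. df = 25, critical t = ±1.708. Fail to reject H₀.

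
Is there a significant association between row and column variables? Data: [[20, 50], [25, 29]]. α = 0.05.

χ² = 4.142. df = 1, critical = 3.841. Reject H₀. Variables are dependent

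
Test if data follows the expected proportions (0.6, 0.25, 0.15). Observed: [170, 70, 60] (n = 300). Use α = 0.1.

Expected: [180.0, 75.0, 45.0]. χ² = 5.889. df = 2, critical = 4.605. Reject H₀.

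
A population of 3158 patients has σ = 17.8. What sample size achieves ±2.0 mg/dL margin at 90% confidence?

Without FPC: n₀ = (1.645×17.8/2.0)² = 214.344. With FPC: n = n₀N/(n₀+N-1) = 200.8 → n = 201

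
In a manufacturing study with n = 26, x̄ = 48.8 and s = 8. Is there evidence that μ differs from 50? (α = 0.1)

t = (x̄ - μ₀)/(s/√n) = (48.8 - 50)/(8/√26) = -0.765. df = 25, critical t = ±1.708. Fail to reject H₀.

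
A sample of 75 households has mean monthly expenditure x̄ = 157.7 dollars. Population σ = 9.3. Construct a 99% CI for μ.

CI = x̄ ± z*(σ/√n) = 157.7 ± 2.576(9.3/√75) = 157.7 ± 2.77 = (154.93, 160.47)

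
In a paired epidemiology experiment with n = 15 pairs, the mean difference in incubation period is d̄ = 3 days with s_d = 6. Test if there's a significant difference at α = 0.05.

t = d̄/(s_d/√n) = 3/(6/√15) = 1.936. df = 14, critical t = ±2.145. Fail to reject H₀.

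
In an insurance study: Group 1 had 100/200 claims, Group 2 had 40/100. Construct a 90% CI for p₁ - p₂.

p̂₁ = 0.5, p̂₂ = 0.4. Difference = 0.1. CI = (0.001, 0.199)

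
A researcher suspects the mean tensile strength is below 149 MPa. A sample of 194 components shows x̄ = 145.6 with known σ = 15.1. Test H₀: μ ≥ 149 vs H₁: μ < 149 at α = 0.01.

z = -3.136. Critical value: -2.33. Reject H₀.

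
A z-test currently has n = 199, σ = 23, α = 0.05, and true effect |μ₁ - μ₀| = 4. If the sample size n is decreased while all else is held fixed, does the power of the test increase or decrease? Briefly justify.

Power decreases: a smaller n inflates the standard error σ/√n, pulling the sampling distribution under H₁ back toward the critical value.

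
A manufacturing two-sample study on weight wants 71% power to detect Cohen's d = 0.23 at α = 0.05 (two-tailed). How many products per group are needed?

z_{α/2} = 1.96, z_β = Φ⁻¹(0.71) = 0.553. For small effect (d = 0.23): n per group = 2(z_{α/2} + z_β)²/d² = 2(1.96 + 0.553)²/0.23² = 238.8 → 239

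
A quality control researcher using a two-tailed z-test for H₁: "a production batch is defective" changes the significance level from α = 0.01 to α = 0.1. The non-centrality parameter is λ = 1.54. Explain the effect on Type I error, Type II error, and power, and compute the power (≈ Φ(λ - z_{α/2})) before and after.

Increasing α from 0.01 to 0.1:
• Type I error rate increases (α is the Type I rate by definition).
• Critical value moves from z_{α/2} = 2.576 to 1.645, so power = Φ(λ - z_{α/2}) goes from Φ(1.54 - 2.576) = 0.15 to Φ(1.54 - 1.645) = 0.458.
• Type II error rate β = 1 - power therefore decreases (0.85 → 0.542).
Appropriate when false negatives are costly — here, shipping a defective batch — faulty products reach customers.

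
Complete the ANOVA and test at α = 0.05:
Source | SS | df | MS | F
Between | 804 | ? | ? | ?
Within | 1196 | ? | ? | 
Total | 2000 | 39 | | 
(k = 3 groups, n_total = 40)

df_between = 2, df_within = 37. MS_between = 402.0, MS_within = 32.32. F = 12.436, F_crit ≈ 3.252. Reject H₀.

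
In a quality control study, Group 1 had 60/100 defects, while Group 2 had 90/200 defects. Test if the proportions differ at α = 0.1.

p̂₁ = 0.6, p̂₂ = 0.45, pooled p̂ = 0.5. z = 2.449. Critical: ±1.645. Reject H₀.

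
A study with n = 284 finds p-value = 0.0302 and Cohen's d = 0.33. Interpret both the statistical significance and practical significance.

Statistically significant (p = 0.0302 < 0.05). Cohen's d = 0.33 indicates a small effect size. Both statistical and practical significance should be considered.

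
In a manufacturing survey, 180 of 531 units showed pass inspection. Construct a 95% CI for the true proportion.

p̂ = 0.339. CI = p̂ ± z*√(p̂(1-p̂)/n) = (0.299, 0.379)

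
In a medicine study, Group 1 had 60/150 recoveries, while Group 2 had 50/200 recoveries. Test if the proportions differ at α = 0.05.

p̂₁ = 0.4, p̂₂ = 0.25, pooled p̂ = 0.314. z = 2.991. Critical: ±1.96. Reject H₀.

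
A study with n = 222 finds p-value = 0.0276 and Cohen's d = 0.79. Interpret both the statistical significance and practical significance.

Statistically significant (p = 0.0276 < 0.05). Cohen's d = 0.79 indicates a medium effect size. Both statistical and practical significance should be considered.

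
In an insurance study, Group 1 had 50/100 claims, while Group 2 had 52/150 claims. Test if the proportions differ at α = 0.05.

p̂₁ = 0.5, p̂₂ = 0.347, pooled p̂ = 0.408. z = 2.417. Critical: ±1.96. Reject H₀.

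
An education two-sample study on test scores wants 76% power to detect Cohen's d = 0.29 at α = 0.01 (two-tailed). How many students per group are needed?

z_{α/2} = 2.576, z_β = Φ⁻¹(0.76) = 0.706. For small effect (d = 0.29): n per group = 2(z_{α/2} + z_β)²/d² = 2(2.576 + 0.706)²/0.29² = 256.2 → 257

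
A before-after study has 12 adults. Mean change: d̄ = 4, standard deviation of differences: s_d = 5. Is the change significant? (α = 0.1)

t = d̄/(s_d/√n) = 4/(5/√12) = 2.771. df = 11, critical t = ±1.796. Reject H₀.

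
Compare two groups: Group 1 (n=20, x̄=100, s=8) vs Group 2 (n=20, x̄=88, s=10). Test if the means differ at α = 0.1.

Pooled sp = 9.06. t = 4.191, df = 38. Critical t = ±1.686. Reject H₀.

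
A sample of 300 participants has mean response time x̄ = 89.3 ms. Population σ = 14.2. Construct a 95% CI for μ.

CI = x̄ ± z*(σ/√n) = 89.3 ± 1.96(14.2/√300) = 89.3 ± 1.61 = (87.69, 90.91)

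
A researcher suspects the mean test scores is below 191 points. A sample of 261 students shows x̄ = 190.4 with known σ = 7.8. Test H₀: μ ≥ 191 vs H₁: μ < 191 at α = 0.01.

z = -1.243. Critical value: -2.33. Fail to reject H₀.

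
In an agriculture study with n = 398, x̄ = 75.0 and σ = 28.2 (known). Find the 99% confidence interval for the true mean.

CI = x̄ ± z*(σ/√n) = 75.0 ± 2.576(28.2/√398) = 75.0 ± 3.64 = (71.36, 78.64)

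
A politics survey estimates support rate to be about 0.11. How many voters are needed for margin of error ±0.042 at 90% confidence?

n = z²p(1-p)/E² = 1.645²×0.11×0.89/0.042² = 150.2 → n = 151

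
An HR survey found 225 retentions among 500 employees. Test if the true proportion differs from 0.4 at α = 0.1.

p̂ = 0.45, p₀ = 0.4. z = (p̂ - p₀)/√(p₀(1-p₀)/n) = 2.282. Critical: ±1.645. Reject H₀.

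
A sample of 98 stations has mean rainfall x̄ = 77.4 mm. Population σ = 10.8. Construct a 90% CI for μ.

CI = x̄ ± z*(σ/√n) = 77.4 ± 1.645(10.8/√98) = 77.4 ± 1.79 = (75.61, 79.19)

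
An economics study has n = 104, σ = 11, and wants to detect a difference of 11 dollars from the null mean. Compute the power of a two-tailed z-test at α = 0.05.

SE = σ/√n = 11/√104 = 1.079. Non-centrality λ = d/SE = 11/1.079 = 10.198. Power ≈ Φ(λ - z_{α/2}) = Φ(10.198 - 1.96) = Φ(8.238) = 1.0.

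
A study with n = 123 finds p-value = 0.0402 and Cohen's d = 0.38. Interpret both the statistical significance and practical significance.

Statistically significant (p = 0.0402 < 0.05). Cohen's d = 0.38 indicates a small effect size. Both statistical and practical significance should be considered.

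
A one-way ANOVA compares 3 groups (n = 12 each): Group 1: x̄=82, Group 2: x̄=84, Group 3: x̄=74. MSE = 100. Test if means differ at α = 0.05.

Grand mean = 80.0. SS_between = 672.0, MS_between = 336.0. F = 3.36, F_crit ≈ 3.285. Reject H₀.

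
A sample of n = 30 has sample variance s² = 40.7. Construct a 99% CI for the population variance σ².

df = 29. χ²_{0.005} = 52.336, χ²_{0.995} = 13.121. CI for σ² = ((n-1)s²/χ²_{α/2}, (n-1)s²/χ²_{1-α/2}) = (29·40.7/52.336, 29·40.7/13.121) = (22.55, 89.96)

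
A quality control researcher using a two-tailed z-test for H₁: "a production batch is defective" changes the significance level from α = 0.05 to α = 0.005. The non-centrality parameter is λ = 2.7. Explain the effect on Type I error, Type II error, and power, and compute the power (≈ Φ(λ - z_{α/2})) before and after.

Decreasing α from 0.05 to 0.005:
• Type I error rate decreases (α is the Type I rate by definition).
• Critical value moves from z_{α/2} = 1.96 to 2.807, so power = Φ(λ - z_{α/2}) goes from Φ(2.7 - 1.96) = 0.77 to Φ(2.7 - 2.807) = 0.457.
• Type II error rate β = 1 - power therefore increases (0.23 → 0.543).
Appropriate when false positives are costly — here, scrapping a good batch — wasted material and cost for no reason.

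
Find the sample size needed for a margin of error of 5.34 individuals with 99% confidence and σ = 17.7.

n = (z*σ/E)² = (2.576×17.7/5.34)² = 72.9 → n = 73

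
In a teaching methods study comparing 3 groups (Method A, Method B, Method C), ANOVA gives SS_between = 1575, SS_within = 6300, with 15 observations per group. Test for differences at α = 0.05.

df_between = 2, df_within = 42. F = MS_between/MS_within = 787.5/150.0 = 5.25. F_crit ≈ 3.22. Reject H₀. At least one mean differs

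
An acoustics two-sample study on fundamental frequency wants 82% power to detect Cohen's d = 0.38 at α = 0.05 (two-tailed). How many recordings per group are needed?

z_{α/2} = 1.96, z_β = Φ⁻¹(0.82) = 0.915. For small effect (d = 0.38): n per group = 2(z_{α/2} + z_β)²/d² = 2(1.96 + 0.915)²/0.38² = 114.5 → 115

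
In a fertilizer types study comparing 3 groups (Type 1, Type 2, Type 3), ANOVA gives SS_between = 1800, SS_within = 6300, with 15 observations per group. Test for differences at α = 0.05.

df_between = 2, df_within = 42. F = MS_between/MS_within = 900.0/150.0 = 6.0. F_crit ≈ 3.22. Reject H₀. At least one mean differs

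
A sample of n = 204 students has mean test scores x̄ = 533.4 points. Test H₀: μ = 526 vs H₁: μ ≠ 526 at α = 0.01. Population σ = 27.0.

z = (x̄ - μ₀)/(σ/√n) = (533.4 - 526)/(27.0/√204) = 3.915. Critical value: ±2.576. Since |3.915| > 2.576, Reject H₀.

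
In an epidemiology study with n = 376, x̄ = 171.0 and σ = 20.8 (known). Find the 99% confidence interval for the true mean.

CI = x̄ ± z*(σ/√n) = 171.0 ± 2.576(20.8/√376) = 171.0 ± 2.76 = (168.24, 173.76)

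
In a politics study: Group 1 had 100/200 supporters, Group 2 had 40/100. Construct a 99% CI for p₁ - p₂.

p̂₁ = 0.5, p̂₂ = 0.4. Difference = 0.1. CI = (-0.056, 0.256)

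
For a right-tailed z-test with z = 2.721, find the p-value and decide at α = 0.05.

p = P(Z > 2.721) = 1 - Φ(2.721) ≈ 0.0033. Since p < 0.05, reject H₀ (significant) at α = 0.05.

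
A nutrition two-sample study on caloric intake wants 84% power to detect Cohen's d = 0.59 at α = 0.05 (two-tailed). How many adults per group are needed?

z_{α/2} = 1.96, z_β = Φ⁻¹(0.84) = 0.994. For medium effect (d = 0.59): n per group = 2(z_{α/2} + z_β)²/d² = 2(1.96 + 0.994)²/0.59² = 50.1 → 51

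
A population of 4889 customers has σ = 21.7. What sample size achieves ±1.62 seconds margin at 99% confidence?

Without FPC: n₀ = (2.576×21.7/1.62)² = 1190.642. With FPC: n = n₀N/(n₀+N-1) = 957.6 → n = 958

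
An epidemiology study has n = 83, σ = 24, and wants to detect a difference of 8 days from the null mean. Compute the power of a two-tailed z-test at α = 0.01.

SE = σ/√n = 24/√83 = 2.634. Non-centrality λ = d/SE = 8/2.634 = 3.037. Power ≈ Φ(λ - z_{α/2}) = Φ(3.037 - 2.576) = Φ(0.461) = 0.678.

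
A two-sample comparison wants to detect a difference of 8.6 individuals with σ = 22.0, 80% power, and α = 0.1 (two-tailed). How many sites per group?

n per group = 2(z_α/2 + z_β)²σ²/d² = 2×(1.645 + 0.84)²×22.0²/8.6² = 80.8 → n = 81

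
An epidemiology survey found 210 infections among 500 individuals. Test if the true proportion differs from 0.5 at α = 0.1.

p̂ = 0.42, p₀ = 0.5. z = (p̂ - p₀)/√(p₀(1-p₀)/n) = -3.578. Critical: ±1.645. Reject H₀.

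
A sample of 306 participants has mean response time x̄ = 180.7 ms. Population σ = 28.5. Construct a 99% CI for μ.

CI = x̄ ± z*(σ/√n) = 180.7 ± 2.576(28.5/√306) = 180.7 ± 4.2 = (176.5, 184.9)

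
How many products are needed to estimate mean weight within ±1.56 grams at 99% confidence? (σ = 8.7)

n = (z*σ/E)² = (2.576×8.7/1.56)² = 206.4 → n = 207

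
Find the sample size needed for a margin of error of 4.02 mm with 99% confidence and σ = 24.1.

n = (z*σ/E)² = (2.576×24.1/4.02)² = 238.5 → n = 239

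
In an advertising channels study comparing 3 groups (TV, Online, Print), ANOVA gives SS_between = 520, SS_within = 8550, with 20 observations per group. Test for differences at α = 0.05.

df_between = 2, df_within = 57. F = MS_between/MS_within = 260.0/150.0 = 1.733. F_crit ≈ 3.159. Fail to reject H₀.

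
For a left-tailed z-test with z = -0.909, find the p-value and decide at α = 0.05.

p = P(Z < -0.909) = Φ(-0.909) ≈ 0.1817. Since p ≥ 0.05, fail to reject H₀ (not significant) at α = 0.05.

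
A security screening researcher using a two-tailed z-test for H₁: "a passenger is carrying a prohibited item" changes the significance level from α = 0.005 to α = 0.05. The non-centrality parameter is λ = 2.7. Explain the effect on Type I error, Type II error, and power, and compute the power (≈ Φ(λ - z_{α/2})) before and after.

Increasing α from 0.005 to 0.05:
• Type I error rate increases (α is the Type I rate by definition).
• Critical value moves from z_{α/2} = 2.807 to 1.96, so power = Φ(λ - z_{α/2}) goes from Φ(2.7 - 2.807) = 0.457 to Φ(2.7 - 1.96) = 0.77.
• Type II error rate β = 1 - power therefore decreases (0.543 → 0.23).
Appropriate when false negatives are costly — here, letting a prohibited item through — security breach.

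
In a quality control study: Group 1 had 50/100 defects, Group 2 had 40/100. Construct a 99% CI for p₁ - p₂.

p̂₁ = 0.5, p̂₂ = 0.4. Difference = 0.1. CI = (-0.08, 0.28)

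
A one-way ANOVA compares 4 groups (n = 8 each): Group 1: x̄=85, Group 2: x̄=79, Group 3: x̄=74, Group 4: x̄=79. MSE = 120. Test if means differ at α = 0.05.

Grand mean = 79.25. SS_between = 486.0, MS_between = 162.0. F = 1.35, F_crit ≈ 2.947. Fail to reject H₀.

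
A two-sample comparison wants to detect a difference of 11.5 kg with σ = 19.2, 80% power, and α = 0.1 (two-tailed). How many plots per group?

n per group = 2(z_α/2 + z_β)²σ²/d² = 2×(1.645 + 0.84)²×19.2²/11.5² = 34.4 → n = 35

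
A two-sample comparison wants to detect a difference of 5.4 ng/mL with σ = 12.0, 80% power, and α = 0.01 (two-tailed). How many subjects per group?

n per group = 2(z_α/2 + z_β)²σ²/d² = 2×(2.576 + 0.84)²×12.0²/5.4² = 115.2 → n = 116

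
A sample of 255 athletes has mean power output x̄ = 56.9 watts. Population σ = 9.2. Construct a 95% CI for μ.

CI = x̄ ± z*(σ/√n) = 56.9 ± 1.96(9.2/√255) = 56.9 ± 1.13 = (55.77, 58.03)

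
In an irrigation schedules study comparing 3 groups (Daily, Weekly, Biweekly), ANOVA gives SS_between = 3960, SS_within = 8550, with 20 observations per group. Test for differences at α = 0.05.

df_between = 2, df_within = 57. F = MS_between/MS_within = 1980.0/150.0 = 13.2. F_crit ≈ 3.159. Reject H₀. At least one mean differs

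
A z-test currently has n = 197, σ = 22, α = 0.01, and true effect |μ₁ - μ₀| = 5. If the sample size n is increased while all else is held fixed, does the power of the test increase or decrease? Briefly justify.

Power increases: a larger n shrinks the standard error σ/√n, moving the sampling distribution under H₁ further from the critical value.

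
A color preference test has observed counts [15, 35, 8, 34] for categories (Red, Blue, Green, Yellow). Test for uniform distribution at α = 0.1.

Expected = 23 each. χ² = Σ(O-E)²/E = 24.087. df = 3, critical value = 6.251. Reject H₀.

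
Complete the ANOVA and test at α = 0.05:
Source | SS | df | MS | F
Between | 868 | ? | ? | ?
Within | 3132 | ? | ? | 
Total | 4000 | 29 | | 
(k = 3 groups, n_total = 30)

df_between = 2, df_within = 27. MS_between = 434.0, MS_within = 116.0. F = 3.741, F_crit ≈ 3.354. Reject H₀.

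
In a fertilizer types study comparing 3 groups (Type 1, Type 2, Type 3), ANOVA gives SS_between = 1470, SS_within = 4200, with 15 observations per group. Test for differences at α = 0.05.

df_between = 2, df_within = 42. F = MS_between/MS_within = 735.0/100.0 = 7.35. F_crit ≈ 3.22. Reject H₀. At least one mean differs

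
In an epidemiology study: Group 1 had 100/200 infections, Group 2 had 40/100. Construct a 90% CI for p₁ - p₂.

p̂₁ = 0.5, p̂₂ = 0.4. Difference = 0.1. CI = (0.001, 0.199)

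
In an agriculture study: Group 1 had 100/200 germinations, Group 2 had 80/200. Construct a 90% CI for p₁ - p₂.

p̂₁ = 0.5, p̂₂ = 0.4. Difference = 0.1. CI = (0.019, 0.181)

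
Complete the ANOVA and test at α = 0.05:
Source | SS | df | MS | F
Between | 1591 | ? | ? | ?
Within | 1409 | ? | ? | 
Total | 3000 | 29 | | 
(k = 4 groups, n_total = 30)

df_between = 3, df_within = 26. MS_between = 530.33, MS_within = 54.19. F = 9.786, F_crit ≈ 2.975. Reject H₀.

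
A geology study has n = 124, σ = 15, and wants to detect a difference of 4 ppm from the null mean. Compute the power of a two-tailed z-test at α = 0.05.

SE = σ/√n = 15/√124 = 1.347. Non-centrality λ = d/SE = 4/1.347 = 2.969. Power ≈ Φ(λ - z_{α/2}) = Φ(2.969 - 1.96) = Φ(1.009) = 0.844.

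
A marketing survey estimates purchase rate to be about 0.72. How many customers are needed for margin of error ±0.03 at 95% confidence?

n = z²p(1-p)/E² = 1.96²×0.72×0.28/0.03² = 860.5 → n = 861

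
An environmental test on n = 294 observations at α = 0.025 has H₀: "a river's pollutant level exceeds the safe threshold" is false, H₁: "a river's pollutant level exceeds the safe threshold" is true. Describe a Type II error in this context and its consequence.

Type II error: failing to reject H₀ when it is false — concluding that a river's pollutant level exceeds the safe threshold is not supported when in fact it is. Consequence: allowing unsafe pollution to continue.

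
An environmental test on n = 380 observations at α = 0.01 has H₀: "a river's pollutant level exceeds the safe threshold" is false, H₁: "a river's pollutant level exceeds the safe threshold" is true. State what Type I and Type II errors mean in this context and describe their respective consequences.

Type I (false positive): concluding that a river's pollutant level exceeds the safe threshold when it is not — shutting down a compliant factory unnecessarily. Type II (false negative): failing to conclude that a river's pollutant level exceeds the safe threshold when it is — allowing unsafe pollution to continue. Which is costlier depends on domain priorities and is a judgement call rather than a statistical fact.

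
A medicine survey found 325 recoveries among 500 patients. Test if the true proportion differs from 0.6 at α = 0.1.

p̂ = 0.65, p₀ = 0.6. z = (p̂ - p₀)/√(p₀(1-p₀)/n) = 2.282. Critical: ±1.645. Reject H₀.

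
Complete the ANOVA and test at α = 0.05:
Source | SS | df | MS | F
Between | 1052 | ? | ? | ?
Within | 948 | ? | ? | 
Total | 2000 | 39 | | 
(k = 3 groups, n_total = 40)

df_between = 2, df_within = 37. MS_between = 526.0, MS_within = 25.62. F = 20.53, F_crit ≈ 3.252. Reject H₀.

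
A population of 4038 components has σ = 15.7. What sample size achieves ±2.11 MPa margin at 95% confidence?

Without FPC: n₀ = (1.96×15.7/2.11)² = 212.69. With FPC: n = n₀N/(n₀+N-1) = 202.1 → n = 203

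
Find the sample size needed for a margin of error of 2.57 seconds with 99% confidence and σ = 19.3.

n = (z*σ/E)² = (2.576×19.3/2.57)² = 374.2 → n = 375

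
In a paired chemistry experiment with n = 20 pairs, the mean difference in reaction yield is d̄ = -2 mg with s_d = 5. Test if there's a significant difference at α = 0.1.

t = d̄/(s_d/√n) = -2/(5/√20) = -1.789. df = 19, critical t = ±1.729. Reject H₀.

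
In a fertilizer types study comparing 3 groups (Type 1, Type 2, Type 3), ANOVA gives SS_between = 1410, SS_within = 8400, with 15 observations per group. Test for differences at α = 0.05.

df_between = 2, df_within = 42. F = MS_between/MS_within = 705.0/200.0 = 3.525. F_crit ≈ 3.22. Reject H₀. At least one mean differs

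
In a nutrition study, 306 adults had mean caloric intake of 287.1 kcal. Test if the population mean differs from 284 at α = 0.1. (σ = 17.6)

z = (x̄ - μ₀)/(σ/√n) = (287.1 - 284)/(17.6/√306) = 3.081. Critical value: ±1.645. Since |3.081| > 1.645, Reject H₀.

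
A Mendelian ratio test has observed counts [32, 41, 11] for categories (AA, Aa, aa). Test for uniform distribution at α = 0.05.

Expected = 28 each. χ² = Σ(O-E)²/E = 16.929. df = 2, critical value = 5.991. Reject H₀.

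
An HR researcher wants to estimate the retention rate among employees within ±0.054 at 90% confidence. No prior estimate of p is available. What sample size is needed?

Conservative approach: use p = 0.5 (maximizes p(1-p) = 0.25). n = z²(0.25)/E² = 1.645²×0.25/0.054² = 232.0 → n = 232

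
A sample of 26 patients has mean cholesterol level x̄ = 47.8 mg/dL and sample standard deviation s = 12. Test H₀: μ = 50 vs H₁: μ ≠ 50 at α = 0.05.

t = (x̄ - μ₀)/(s/√n) = (47.8 - 50)/(12/√26) = -0.935. df = 25, critical t = ±2.06. Fail to reject H₀.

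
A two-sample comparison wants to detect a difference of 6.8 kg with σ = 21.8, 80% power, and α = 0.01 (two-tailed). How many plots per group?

n per group = 2(z_α/2 + z_β)²σ²/d² = 2×(2.576 + 0.84)²×21.8²/6.8² = 239.9 → n = 240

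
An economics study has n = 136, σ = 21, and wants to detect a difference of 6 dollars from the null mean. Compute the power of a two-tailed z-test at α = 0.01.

SE = σ/√n = 21/√136 = 1.801. Non-centrality λ = d/SE = 6/1.801 = 3.332. Power ≈ Φ(λ - z_{α/2}) = Φ(3.332 - 2.576) = Φ(0.756) = 0.775.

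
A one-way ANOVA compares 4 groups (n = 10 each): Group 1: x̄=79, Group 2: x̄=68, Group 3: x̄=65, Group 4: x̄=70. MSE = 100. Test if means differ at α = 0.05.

Grand mean = 70.5. SS_between = 1090.0, MS_between = 363.33. F = 3.633, F_crit ≈ 2.866. Reject H₀.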